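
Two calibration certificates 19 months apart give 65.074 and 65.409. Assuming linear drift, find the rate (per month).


rate = (v2 - v1) / months
= (65.409 - 65.074) / 19
= 0.3350 / 19
= 0.0176

0.0176


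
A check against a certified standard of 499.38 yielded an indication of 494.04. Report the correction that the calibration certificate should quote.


Correction = standard - reading
= 499.38 - 494.04
= 5.3400

5.3400


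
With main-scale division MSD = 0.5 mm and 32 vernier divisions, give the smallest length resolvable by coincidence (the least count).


LC = MSD / n_div
= 0.5 / 32
= 0.0156

0.0156


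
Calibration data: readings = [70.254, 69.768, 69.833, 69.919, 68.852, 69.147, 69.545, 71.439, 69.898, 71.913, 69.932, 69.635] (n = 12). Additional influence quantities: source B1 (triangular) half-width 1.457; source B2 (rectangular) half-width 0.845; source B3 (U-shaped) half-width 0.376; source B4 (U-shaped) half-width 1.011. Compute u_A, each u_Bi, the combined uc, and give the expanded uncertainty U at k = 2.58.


mean = (70.254 + 69.768 + 69.833 + 69.919 + 68.852 + 69.147 + 69.545 + 71.439 + 69.898 + 71.913 + 69.932 + 69.635) / 12 = 70.01125
s = sqrt(sum((x - mean)^2)/(n-1)) = 0.8677218
u_A = s / sqrt(n) = 0.8677218 / sqrt(12) = 0.25048971
u_B1 = 1.457 / sqrt(6) = 0.59481776
u_B2 = 0.845 / sqrt(3) = 0.48786098
u_B3 = 0.376 / sqrt(2) = 0.26587215
u_B4 = 1.011 / sqrt(2) = 0.71488496
uc = sqrt(0.25048971^2 + 0.59481776^2 + 0.48786098^2 + 0.26587215^2 + 0.71488496^2) = 1.1118948
U = k * uc = 2.58 * 1.1118948
U = 2.8687

2.8687


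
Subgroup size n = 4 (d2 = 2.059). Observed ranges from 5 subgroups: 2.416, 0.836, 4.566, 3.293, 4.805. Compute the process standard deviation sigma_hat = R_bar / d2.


R_bar = (2.416 + 0.836 + 4.566 + 3.293 + 4.805) / 5
R_bar = 15.916 / 5 = 3.1832
sigma_hat = R_bar / d2 = 3.1832 / 2.059 = 1.5460

1.5460


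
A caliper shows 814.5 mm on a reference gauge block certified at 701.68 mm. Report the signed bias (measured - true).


Systematic error = measured - true
= 814.5 - 701.68
= 112.8200

112.8200


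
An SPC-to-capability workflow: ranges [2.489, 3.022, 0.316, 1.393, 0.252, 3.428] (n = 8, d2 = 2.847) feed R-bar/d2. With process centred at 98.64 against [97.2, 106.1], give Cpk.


R_bar = (2.489 + 3.022 + 0.316 + 1.393 + 0.252 + 3.428) / 6 = 1.8166667
sigma = R_bar / d2 = 1.8166667 / 2.847 = 0.6380986
Cp = (USL - LSL)/(6*sigma) = (106.1 - 97.2)/(6*0.6380986) = 2.3246
Cpu = (106.1 - 98.64)/(3*0.6380986) = 3.8970
Cpl = (98.64 - 97.2)/(3*0.6380986) = 0.7522
Cpk = min(Cpu, Cpl) = 0.7522

0.7522


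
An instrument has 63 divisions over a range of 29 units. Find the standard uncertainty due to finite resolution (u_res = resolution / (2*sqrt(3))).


resolution = range / divisions
resolution = 29 / 63 = 0.46031746
u_res = resolution / (2*sqrt(3))
u_res = 0.46031746 / 3.4641016
u_res = 0.1329

0.1329


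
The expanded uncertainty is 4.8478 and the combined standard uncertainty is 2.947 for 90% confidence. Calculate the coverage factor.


k = U / uc
k = 4.8478 / 2.947
k = 1.645

1.645


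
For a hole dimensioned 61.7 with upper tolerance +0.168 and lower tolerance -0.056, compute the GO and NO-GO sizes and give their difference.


GO = nominal - lower_tol (smallest hole = maximum material condition)
GO = 61.7 - 0.056 = 61.644
NO-GO = nominal + upper_tol (largest hole = least material condition)
NO-GO = 61.7 + 0.168 = 61.868
spread = NO-GO - GO = 61.868 - 61.644 = 0.2240

0.2240


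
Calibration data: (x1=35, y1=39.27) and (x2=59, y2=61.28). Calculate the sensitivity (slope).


slope = (y2 - y1) / (x2 - x1)
= (61.28 - 39.27) / (59 - 35)
= 22.0100 / 24
= 0.9171

0.9171


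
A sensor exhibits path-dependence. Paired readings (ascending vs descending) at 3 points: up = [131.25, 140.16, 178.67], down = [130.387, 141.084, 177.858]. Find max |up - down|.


|131.25 - 130.387| = 0.8630
|140.16 - 141.084| = 0.9240
|178.67 - 177.858| = 0.8120
hysteresis = max(diffs) = 0.9240

0.9240


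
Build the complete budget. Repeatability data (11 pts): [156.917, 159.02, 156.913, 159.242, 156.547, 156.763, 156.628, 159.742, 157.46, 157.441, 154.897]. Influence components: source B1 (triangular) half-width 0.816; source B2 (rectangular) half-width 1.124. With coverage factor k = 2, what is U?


mean = (156.917 + 159.02 + 156.913 + 159.242 + 156.547 + 156.763 + 156.628 + 159.742 + 157.46 + 157.441 + 154.897) / 11 = 157.4154545
s = sqrt(sum((x - mean)^2)/(n-1)) = 1.4131458
u_A = s / sqrt(n) = 1.4131458 / sqrt(11) = 0.42607949
u_B1 = 0.816 / sqrt(6) = 0.33313061
u_B2 = 1.124 / sqrt(3) = 0.6489417
uc = sqrt(0.42607949^2 + 0.33313061^2 + 0.6489417^2) = 0.84477516
U = k * uc = 2 * 0.84477516
U = 1.6896

1.6896


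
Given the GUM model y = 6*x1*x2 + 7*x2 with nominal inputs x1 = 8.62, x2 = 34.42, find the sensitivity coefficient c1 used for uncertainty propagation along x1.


y = 6*x1*x2 + 7*x2
dy/dx1 = 6*x2
Evaluate at x2 = 34.42: c1 = 6 * 34.42
c1 = 206.5200

206.5200


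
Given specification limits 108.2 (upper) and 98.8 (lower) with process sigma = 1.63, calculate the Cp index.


Cp = (USL - LSL) / (6 * sigma)
= (108.2 - 98.8) / (6 * 1.63)
= 9.4000 / 9.7800
= 0.9611

0.9611


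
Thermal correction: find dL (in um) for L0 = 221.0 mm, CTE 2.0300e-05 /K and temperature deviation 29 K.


dL = L * alpha * dT
= 221.0 * 2.0300e-05 * 29
= 0.1301027 mm
dL_um = 0.1301027 * 1000 = 130.1027 um

130.1027


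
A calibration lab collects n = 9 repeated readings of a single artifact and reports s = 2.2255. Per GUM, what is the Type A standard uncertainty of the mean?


u_A = s / sqrt(n)
u_A = 2.2255 / sqrt(9)
u_A = 2.2255 / 3
u_A = 0.7418

0.7418


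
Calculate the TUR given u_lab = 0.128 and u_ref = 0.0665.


TUR = u_lab / u_ref
= 0.128 / 0.0665
= 1.9248

1.9248


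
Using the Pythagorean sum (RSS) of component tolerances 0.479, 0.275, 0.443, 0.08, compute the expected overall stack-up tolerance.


RSS = sqrt(0.479^2 + 0.275^2 + 0.443^2 + 0.08^2)
= sqrt(0.507715)
= 0.7125

0.7125


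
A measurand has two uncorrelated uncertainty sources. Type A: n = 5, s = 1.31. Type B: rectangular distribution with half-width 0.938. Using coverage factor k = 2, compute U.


u_A = s / sqrt(n) = 1.31 / sqrt(5) = 0.58584981
u_B = half_width / sqrt(3) = 0.938 / sqrt(3) = 0.54155455
uc = sqrt(u_A^2 + u_B^2) = sqrt(0.58584981^2 + 0.54155455^2) = 0.79781033
U = k * uc = 2 * 0.79781033
U = 1.5956

1.5956


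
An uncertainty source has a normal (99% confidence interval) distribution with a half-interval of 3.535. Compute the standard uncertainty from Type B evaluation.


u_B = half_width / 2.576
u_B = 3.535 / 2.576
u_B = 1.3723

1.3723


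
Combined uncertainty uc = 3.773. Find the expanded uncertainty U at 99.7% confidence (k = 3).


U = k * uc
U = 3 * 3.773
U = 11.3190

11.3190


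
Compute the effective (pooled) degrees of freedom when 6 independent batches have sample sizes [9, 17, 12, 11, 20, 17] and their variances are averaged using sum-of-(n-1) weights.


nu = sum_i (n_i - 1)
nu = ((9 - 1) + (17 - 1) + (12 - 1) + (11 - 1) + (20 - 1) + (17 - 1))
nu = 8 + 16 + 11 + 10 + 19 + 16
nu = 80

80


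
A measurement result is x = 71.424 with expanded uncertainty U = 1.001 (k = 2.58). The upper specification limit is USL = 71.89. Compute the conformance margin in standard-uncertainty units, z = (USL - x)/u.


u = U / k = 1.001 / 2.58 = 0.3879845
margin = |USL - x| = |71.89 - 71.424| = 0.466
z = margin / u = 0.466 / 0.3879845
z = 1.2011

1.2011


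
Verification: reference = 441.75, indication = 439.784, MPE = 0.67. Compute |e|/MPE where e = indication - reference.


e = indication - reference = 439.784 - 441.75 = -1.9660
|e| = 1.9660
ratio = |e| / MPE = 1.9660 / 0.67
ratio = 2.9343

2.9343


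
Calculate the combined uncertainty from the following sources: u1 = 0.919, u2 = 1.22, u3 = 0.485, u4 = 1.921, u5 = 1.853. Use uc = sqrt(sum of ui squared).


uc = sqrt(0.919^2 + 1.22^2 + 0.485^2 + 1.921^2 + 1.853^2)
uc = sqrt(9.692036)
uc = 3.1132

3.1132


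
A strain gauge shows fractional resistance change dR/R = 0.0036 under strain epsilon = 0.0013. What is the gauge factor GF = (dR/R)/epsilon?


GF = (dR/R) / epsilon
= 0.0036 / 0.0013
= 2.7692

2.7692


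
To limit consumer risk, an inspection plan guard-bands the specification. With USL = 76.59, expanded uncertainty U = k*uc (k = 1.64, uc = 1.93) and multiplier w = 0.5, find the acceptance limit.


U = k * uc = 1.64 * 1.93 = 3.1652
guard band g = w * U = 0.5 * 3.1652 = 1.5826
AL = USL - g = 76.59 - 1.5826
AL = 75.0074

75.0074


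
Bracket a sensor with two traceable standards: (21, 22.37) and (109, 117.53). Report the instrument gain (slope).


slope = (y2 - y1) / (x2 - x1)
= (117.53 - 22.37) / (109 - 21)
= 95.1600 / 88
= 1.0814

1.0814


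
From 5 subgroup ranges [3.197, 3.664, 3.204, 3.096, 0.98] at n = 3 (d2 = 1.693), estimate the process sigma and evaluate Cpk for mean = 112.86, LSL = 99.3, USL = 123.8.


R_bar = (3.197 + 3.664 + 3.204 + 3.096 + 0.98) / 5 = 2.8282
sigma = R_bar / d2 = 2.8282 / 1.693 = 1.6705257
Cp = (USL - LSL)/(6*sigma) = (123.8 - 99.3)/(6*1.6705257) = 2.4443
Cpu = (123.8 - 112.86)/(3*1.6705257) = 2.1829
Cpl = (112.86 - 99.3)/(3*1.6705257) = 2.7057
Cpk = min(Cpu, Cpl) = 2.1829

2.1829


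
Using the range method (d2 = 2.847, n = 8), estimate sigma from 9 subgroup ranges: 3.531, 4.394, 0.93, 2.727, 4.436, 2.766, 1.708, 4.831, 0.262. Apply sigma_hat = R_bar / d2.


R_bar = (3.531 + 4.394 + 0.93 + 2.727 + 4.436 + 2.766 + 1.708 + 4.831 + 0.262) / 9
R_bar = 25.585 / 9 = 2.8427778
sigma_hat = R_bar / d2 = 2.8427778 / 2.847 = 0.9985

0.9985


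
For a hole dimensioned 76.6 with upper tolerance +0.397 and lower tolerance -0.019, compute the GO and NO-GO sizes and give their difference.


GO = nominal - lower_tol (smallest hole = maximum material condition)
GO = 76.6 - 0.019 = 76.581
NO-GO = nominal + upper_tol (largest hole = least material condition)
NO-GO = 76.6 + 0.397 = 76.997
spread = NO-GO - GO = 76.997 - 76.581 = 0.4160

0.4160


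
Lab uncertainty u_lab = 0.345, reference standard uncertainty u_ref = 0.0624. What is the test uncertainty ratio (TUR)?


TUR = u_lab / u_ref
= 0.345 / 0.0624
= 5.5288

5.5288


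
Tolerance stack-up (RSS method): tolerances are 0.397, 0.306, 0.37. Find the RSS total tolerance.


RSS = sqrt(0.397^2 + 0.306^2 + 0.37^2)
= sqrt(0.388145)
= 0.6230

0.6230


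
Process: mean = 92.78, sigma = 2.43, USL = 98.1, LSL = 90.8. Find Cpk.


Cpu = (USL - mean) / (3*sigma) = (98.1 - 92.78) / (3*2.43) = 0.7298
Cpl = (mean - LSL) / (3*sigma) = (92.78 - 90.8) / (3*2.43) = 0.2716
Cpk = min(Cpu, Cpl) = 0.2716

0.2716


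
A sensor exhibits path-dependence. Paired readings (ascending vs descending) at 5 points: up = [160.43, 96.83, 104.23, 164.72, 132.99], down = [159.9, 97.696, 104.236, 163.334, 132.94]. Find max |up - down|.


|160.43 - 159.9| = 0.5300
|96.83 - 97.696| = 0.8660
|104.23 - 104.236| = 0.0060
|164.72 - 163.334| = 1.3860
|132.99 - 132.94| = 0.0500
hysteresis = max(diffs) = 1.3860

1.3860


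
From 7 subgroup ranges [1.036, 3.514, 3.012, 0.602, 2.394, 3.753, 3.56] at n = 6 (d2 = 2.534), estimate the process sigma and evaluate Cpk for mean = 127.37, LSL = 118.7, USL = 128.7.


R_bar = (1.036 + 3.514 + 3.012 + 0.602 + 2.394 + 3.753 + 3.56) / 7 = 2.553
sigma = R_bar / d2 = 2.553 / 2.534 = 1.007498
Cp = (USL - LSL)/(6*sigma) = (128.7 - 118.7)/(6*1.007498) = 1.6543
Cpu = (128.7 - 127.37)/(3*1.007498) = 0.4400
Cpl = (127.37 - 118.7)/(3*1.007498) = 2.8685
Cpk = min(Cpu, Cpl) = 0.4400

0.4400


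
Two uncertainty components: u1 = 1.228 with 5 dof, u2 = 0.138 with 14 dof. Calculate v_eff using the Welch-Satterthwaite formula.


uc = sqrt(u1^2 + u2^2) = sqrt(1.228^2 + 0.138^2) = 1.2357297
v_eff = uc^4 / (u1^4/v1 + u2^4/v2)
= 1.2357297^4 / (1.228^4/5 + 0.138^4/14)
= 2.3318142 / 0.45482905
v_eff = 5.1268

5.1268


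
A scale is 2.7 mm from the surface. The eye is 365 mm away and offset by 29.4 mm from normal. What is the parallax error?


error = h * offset / d
= 2.7 * 29.4 / 365
= 0.2175

0.2175


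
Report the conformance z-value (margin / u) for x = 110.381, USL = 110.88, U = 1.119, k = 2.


u = U / k = 1.119 / 2 = 0.5595
margin = |USL - x| = |110.88 - 110.381| = 0.499
z = margin / u = 0.499 / 0.5595
z = 0.8919

0.8919


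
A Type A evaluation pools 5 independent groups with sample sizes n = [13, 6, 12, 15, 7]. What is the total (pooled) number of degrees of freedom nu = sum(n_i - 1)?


nu = sum_i (n_i - 1)
nu = ((13 - 1) + (6 - 1) + (12 - 1) + (15 - 1) + (7 - 1))
nu = 12 + 5 + 11 + 14 + 6
nu = 48

48


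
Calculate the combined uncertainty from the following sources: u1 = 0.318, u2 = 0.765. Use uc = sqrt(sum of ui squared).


uc = sqrt(0.318^2 + 0.765^2)
uc = sqrt(0.686349)
uc = 0.8285

0.8285


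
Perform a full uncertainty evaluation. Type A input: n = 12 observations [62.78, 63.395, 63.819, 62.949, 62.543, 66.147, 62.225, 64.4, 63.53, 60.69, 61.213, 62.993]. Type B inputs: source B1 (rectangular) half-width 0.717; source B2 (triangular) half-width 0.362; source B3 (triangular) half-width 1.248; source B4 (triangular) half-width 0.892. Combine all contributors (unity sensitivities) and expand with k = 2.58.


mean = (62.78 + 63.395 + 63.819 + 62.949 + 62.543 + 66.147 + 62.225 + 64.4 + 63.53 + 60.69 + 61.213 + 62.993) / 12 = 63.057
s = sqrt(sum((x - mean)^2)/(n-1)) = 1.424535
u_A = s / sqrt(n) = 1.424535 / sqrt(12) = 0.41122783
u_B1 = 0.717 / sqrt(3) = 0.41396014
u_B2 = 0.362 / sqrt(6) = 0.14778588
u_B3 = 1.248 / sqrt(6) = 0.50949387
u_B4 = 0.892 / sqrt(6) = 0.36415748
uc = sqrt(0.41122783^2 + 0.41396014^2 + 0.14778588^2 + 0.50949387^2 + 0.36415748^2) = 0.86862343
U = k * uc = 2.58 * 0.86862343
U = 2.2410

2.2410


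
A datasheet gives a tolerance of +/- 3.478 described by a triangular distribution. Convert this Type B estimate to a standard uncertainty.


u_B = half_width / sqrt(6)
u_B = 3.478 / 2.4494897
u_B = 1.4199

1.4199


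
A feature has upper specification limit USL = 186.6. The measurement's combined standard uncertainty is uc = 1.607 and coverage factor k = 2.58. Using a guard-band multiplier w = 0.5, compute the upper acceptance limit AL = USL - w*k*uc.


U = k * uc = 2.58 * 1.607 = 4.14606
guard band g = w * U = 0.5 * 4.14606 = 2.07303
AL = USL - g = 186.6 - 2.07303
AL = 184.5270

184.5270


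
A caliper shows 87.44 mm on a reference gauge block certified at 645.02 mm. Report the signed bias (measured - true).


Systematic error = measured - true
= 87.44 - 645.02
= -557.5800

-557.5800


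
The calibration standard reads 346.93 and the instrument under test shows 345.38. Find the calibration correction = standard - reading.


Correction = standard - reading
= 346.93 - 345.38
= 1.5500

1.5500


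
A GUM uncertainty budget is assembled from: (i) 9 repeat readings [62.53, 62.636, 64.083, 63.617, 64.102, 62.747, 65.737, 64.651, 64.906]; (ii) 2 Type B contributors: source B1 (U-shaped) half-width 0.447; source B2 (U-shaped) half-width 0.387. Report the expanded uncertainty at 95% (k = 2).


mean = (62.53 + 62.636 + 64.083 + 63.617 + 64.102 + 62.747 + 65.737 + 64.651 + 64.906) / 9 = 63.88988889
s = sqrt(sum((x - mean)^2)/(n-1)) = 1.1128832
u_A = s / sqrt(n) = 1.1128832 / sqrt(9) = 0.37096107
u_B1 = 0.447 / sqrt(2) = 0.31607673
u_B2 = 0.387 / sqrt(2) = 0.27365032
uc = sqrt(0.37096107^2 + 0.31607673^2 + 0.27365032^2) = 0.55892854
U = k * uc = 2 * 0.55892854
U = 1.1179

1.1179


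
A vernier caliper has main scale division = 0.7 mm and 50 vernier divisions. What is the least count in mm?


LC = MSD / n_div
= 0.7 / 50
= 0.0140

0.0140


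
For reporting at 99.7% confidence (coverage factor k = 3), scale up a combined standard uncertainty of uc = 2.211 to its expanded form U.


U = k * uc
U = 3 * 2.211
U = 6.6330

6.6330


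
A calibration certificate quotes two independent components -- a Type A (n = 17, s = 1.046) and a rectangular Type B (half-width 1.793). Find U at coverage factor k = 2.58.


u_A = s / sqrt(n) = 1.046 / sqrt(17) = 0.25369226
u_B = half_width / sqrt(3) = 1.793 / sqrt(3) = 1.035189
uc = sqrt(u_A^2 + u_B^2) = sqrt(0.25369226^2 + 1.035189^2) = 1.0658218
U = k * uc = 2.58 * 1.0658218
U = 2.7498

2.7498


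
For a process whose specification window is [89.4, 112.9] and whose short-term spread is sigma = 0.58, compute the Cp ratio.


Cp = (USL - LSL) / (6 * sigma)
= (112.9 - 89.4) / (6 * 0.58)
= 23.5000 / 3.4800
= 6.7529

6.7529


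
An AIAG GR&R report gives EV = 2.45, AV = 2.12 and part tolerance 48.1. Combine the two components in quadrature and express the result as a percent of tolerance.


GRR = sqrt(EV^2 + AV^2) = sqrt(2.45^2 + 2.12^2) = 3.239892
%GRR = GRR / tol * 100 = 3.239892 / 48.1 * 100
%GRR = 6.7357

6.7357


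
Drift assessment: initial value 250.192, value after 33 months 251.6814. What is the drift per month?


rate = (v2 - v1) / months
= (251.6814 - 250.192) / 33
= 1.4894 / 33
= 0.0451

0.0451


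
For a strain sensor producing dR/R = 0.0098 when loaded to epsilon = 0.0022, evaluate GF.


GF = (dR/R) / epsilon
= 0.0098 / 0.0022
= 4.4545

4.4545


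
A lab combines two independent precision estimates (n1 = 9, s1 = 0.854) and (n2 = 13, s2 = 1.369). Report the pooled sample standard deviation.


s_p = sqrt(((n1-1)*s1^2 + (n2-1)*s2^2) / (n1+n2-2))
numerator = (9-1)*0.854^2 + (13-1)*1.369^2 = 5.834528 + 22.489932 = 28.32446
denominator = 9 + 13 - 2 = 20
s_p^2 = 28.32446 / 20 = 1.416223
s_p = sqrt(1.416223) = 1.1901

1.1901


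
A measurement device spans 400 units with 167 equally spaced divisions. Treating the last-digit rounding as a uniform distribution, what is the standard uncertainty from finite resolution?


resolution = range / divisions
resolution = 400 / 167 = 2.3952096
u_res = resolution / (2*sqrt(3))
u_res = 2.3952096 / 3.4641016
u_res = 0.6914

0.6914


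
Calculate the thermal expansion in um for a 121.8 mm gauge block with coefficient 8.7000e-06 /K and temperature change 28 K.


dL = L * alpha * dT
= 121.8 * 8.7000e-06 * 28
= 0.0296705 mm
dL_um = 0.0296705 * 1000 = 29.6705 um

29.6705


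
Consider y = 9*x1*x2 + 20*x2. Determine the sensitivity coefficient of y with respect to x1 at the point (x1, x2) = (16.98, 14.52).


y = 9*x1*x2 + 20*x2
dy/dx1 = 9*x2
Evaluate at x2 = 14.52: c1 = 9 * 14.52
c1 = 130.6800

130.6800


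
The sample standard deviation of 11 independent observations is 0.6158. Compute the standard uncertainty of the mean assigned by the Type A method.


u_A = s / sqrt(n)
u_A = 0.6158 / sqrt(11)
u_A = 0.6158 / 3.3166248
u_A = 0.1857

0.1857


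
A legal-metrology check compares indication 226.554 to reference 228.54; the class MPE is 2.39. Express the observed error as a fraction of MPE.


e = indication - reference = 226.554 - 228.54 = -1.9860
|e| = 1.9860
ratio = |e| / MPE = 1.9860 / 2.39
ratio = 0.8310

0.8310


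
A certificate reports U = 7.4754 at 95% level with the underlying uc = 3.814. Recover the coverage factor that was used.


k = U / uc
k = 7.4754 / 3.814
k = 1.96

1.96


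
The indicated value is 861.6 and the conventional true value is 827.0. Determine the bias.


Systematic error = measured - true
= 861.6 - 827.0
= 34.6000

34.6000


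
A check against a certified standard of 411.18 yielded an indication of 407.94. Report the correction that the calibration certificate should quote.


Correction = standard - reading
= 411.18 - 407.94
= 3.2400

3.2400


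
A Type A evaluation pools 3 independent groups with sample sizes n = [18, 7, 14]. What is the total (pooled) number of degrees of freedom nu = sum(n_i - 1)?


nu = sum_i (n_i - 1)
nu = ((18 - 1) + (7 - 1) + (14 - 1))
nu = 17 + 6 + 13
nu = 36

36


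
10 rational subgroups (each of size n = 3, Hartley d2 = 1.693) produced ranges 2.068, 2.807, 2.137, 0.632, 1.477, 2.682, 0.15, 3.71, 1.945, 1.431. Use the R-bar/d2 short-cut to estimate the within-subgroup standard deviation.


R_bar = (2.068 + 2.807 + 2.137 + 0.632 + 1.477 + 2.682 + 0.15 + 3.71 + 1.945 + 1.431) / 10
R_bar = 19.039 / 10 = 1.9039
sigma_hat = R_bar / d2 = 1.9039 / 1.693 = 1.1246

1.1246


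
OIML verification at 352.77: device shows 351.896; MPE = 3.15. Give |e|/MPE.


e = indication - reference = 351.896 - 352.77 = -0.8740
|e| = 0.8740
ratio = |e| / MPE = 0.8740 / 3.15
ratio = 0.2775

0.2775


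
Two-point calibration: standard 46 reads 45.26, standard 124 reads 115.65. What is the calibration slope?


slope = (y2 - y1) / (x2 - x1)
= (115.65 - 45.26) / (124 - 46)
= 70.3900 / 78
= 0.9024

0.9024


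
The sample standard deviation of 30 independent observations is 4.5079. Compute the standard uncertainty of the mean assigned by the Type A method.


u_A = s / sqrt(n)
u_A = 4.5079 / sqrt(30)
u_A = 4.5079 / 5.4772256
u_A = 0.8230

0.8230


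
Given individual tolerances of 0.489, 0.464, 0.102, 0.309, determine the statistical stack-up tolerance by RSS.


RSS = sqrt(0.489^2 + 0.464^2 + 0.102^2 + 0.309^2)
= sqrt(0.560302)
= 0.7485

0.7485


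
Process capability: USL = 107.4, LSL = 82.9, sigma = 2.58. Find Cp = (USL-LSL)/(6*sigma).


Cp = (USL - LSL) / (6 * sigma)
= (107.4 - 82.9) / (6 * 2.58)
= 24.5000 / 15.4800
= 1.5827

1.5827


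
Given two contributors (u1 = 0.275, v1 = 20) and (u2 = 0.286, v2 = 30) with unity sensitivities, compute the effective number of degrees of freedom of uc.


uc = sqrt(u1^2 + u2^2) = sqrt(0.275^2 + 0.286^2) = 0.39676315
v_eff = uc^4 / (u1^4/v1 + u2^4/v2)
= 0.39676315^4 / (0.275^4/20 + 0.286^4/30)
= 0.02478137 / 0.00050897655
v_eff = 48.6886

48.6886


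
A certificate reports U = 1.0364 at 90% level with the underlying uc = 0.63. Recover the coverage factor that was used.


k = U / uc
k = 1.0364 / 0.63
k = 1.645

1.645


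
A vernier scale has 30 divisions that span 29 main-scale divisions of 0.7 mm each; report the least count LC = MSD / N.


LC = MSD / n_div
= 0.7 / 30
= 0.0233

0.0233


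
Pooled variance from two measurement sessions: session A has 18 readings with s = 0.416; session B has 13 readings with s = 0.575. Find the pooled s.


s_p = sqrt(((n1-1)*s1^2 + (n2-1)*s2^2) / (n1+n2-2))
numerator = (18-1)*0.416^2 + (13-1)*0.575^2 = 2.941952 + 3.9675 = 6.909452
denominator = 18 + 13 - 2 = 29
s_p^2 = 6.909452 / 29 = 0.23825697
s_p = sqrt(0.23825697) = 0.4881

0.4881


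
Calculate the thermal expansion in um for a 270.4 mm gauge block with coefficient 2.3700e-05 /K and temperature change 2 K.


dL = L * alpha * dT
= 270.4 * 2.3700e-05 * 2
= 0.0128170 mm
dL_um = 0.0128170 * 1000 = 12.8170 um

12.8170


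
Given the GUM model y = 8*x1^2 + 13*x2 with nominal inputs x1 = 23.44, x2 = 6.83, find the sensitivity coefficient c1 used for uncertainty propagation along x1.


y = 8*x1^2 + 13*x2
dy/dx1 = 2*8*x1
Evaluate at x1 = 23.44: c1 = 16 * 23.44
c1 = 375.0400

375.0400


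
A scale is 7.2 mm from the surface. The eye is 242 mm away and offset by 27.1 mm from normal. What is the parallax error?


error = h * offset / d
= 7.2 * 27.1 / 242
= 0.8063

0.8063


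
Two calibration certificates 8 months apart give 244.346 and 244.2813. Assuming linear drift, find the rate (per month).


rate = (v2 - v1) / months
= (244.2813 - 244.346) / 8
= -0.0647 / 8
= -0.0081

-0.0081


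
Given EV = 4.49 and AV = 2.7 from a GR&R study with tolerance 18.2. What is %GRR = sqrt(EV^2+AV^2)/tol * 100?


GRR = sqrt(EV^2 + AV^2) = sqrt(4.49^2 + 2.7^2) = 5.2392843
%GRR = GRR / tol * 100 = 5.2392843 / 18.2 * 100
%GRR = 28.7873

28.7873


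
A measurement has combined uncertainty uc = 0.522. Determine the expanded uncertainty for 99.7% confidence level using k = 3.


U = k * uc
U = 3 * 0.522
U = 1.5660

1.5660


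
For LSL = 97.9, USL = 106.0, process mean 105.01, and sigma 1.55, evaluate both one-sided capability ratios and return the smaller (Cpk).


Cpu = (USL - mean) / (3*sigma) = (106.0 - 105.01) / (3*1.55) = 0.2129
Cpl = (mean - LSL) / (3*sigma) = (105.01 - 97.9) / (3*1.55) = 1.5290
Cpk = min(Cpu, Cpl) = 0.2129

0.2129


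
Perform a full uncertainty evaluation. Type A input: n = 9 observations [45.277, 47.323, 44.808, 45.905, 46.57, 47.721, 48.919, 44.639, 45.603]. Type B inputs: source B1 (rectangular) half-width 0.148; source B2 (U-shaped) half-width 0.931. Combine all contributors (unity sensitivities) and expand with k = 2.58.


mean = (45.277 + 47.323 + 44.808 + 45.905 + 46.57 + 47.721 + 48.919 + 44.639 + 45.603) / 9 = 46.30722222
s = sqrt(sum((x - mean)^2)/(n-1)) = 1.4435507
u_A = s / sqrt(n) = 1.4435507 / sqrt(9) = 0.48118357
u_B1 = 0.148 / sqrt(3) = 0.08544784
u_B2 = 0.931 / sqrt(2) = 0.65831641
uc = sqrt(0.48118357^2 + 0.08544784^2 + 0.65831641^2) = 0.81988991
U = k * uc = 2.58 * 0.81988991
U = 2.1153

2.1153


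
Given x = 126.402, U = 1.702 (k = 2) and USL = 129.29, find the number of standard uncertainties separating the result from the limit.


u = U / k = 1.702 / 2 = 0.851
margin = |USL - x| = |129.29 - 126.402| = 2.888
z = margin / u = 2.888 / 0.851
z = 3.3937

3.3937


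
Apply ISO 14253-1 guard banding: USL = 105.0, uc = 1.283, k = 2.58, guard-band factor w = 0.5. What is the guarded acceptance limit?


U = k * uc = 2.58 * 1.283 = 3.31014
guard band g = w * U = 0.5 * 3.31014 = 1.65507
AL = USL - g = 105.0 - 1.65507
AL = 103.3449

103.3449


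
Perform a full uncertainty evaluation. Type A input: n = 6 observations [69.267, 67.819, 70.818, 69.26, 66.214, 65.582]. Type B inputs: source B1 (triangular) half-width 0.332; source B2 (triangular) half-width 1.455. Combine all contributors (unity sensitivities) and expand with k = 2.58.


mean = (69.267 + 67.819 + 70.818 + 69.26 + 66.214 + 65.582) / 6 = 68.16
s = sqrt(sum((x - mean)^2)/(n-1)) = 2.0024832
u_A = s / sqrt(n) = 2.0024832 / sqrt(6) = 0.81751034
u_B1 = 0.332 / sqrt(6) = 0.13553843
u_B2 = 1.455 / sqrt(6) = 0.59400126
uc = sqrt(0.81751034^2 + 0.13553843^2 + 0.59400126^2) = 1.0195741
U = k * uc = 2.58 * 1.0195741
U = 2.6305

2.6305


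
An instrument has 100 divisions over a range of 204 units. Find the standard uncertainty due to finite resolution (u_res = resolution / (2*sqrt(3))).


resolution = range / divisions
resolution = 204 / 100 = 2.04
u_res = resolution / (2*sqrt(3))
u_res = 2.04 / 3.4641016
u_res = 0.5889

0.5889


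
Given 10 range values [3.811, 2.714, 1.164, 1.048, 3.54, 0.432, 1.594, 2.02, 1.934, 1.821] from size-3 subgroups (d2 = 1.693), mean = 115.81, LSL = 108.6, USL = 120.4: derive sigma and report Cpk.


R_bar = (3.811 + 2.714 + 1.164 + 1.048 + 3.54 + 0.432 + 1.594 + 2.02 + 1.934 + 1.821) / 10 = 2.0078
sigma = R_bar / d2 = 2.0078 / 1.693 = 1.1859421
Cp = (USL - LSL)/(6*sigma) = (120.4 - 108.6)/(6*1.1859421) = 1.6583
Cpu = (120.4 - 115.81)/(3*1.1859421) = 1.2901
Cpl = (115.81 - 108.6)/(3*1.1859421) = 2.0265
Cpk = min(Cpu, Cpl) = 1.2901

1.2901


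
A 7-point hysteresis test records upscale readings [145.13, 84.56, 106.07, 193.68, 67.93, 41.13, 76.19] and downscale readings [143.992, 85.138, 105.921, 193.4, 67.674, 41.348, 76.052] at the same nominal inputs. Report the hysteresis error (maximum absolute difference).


|145.13 - 143.992| = 1.1380
|84.56 - 85.138| = 0.5780
|106.07 - 105.921| = 0.1490
|193.68 - 193.4| = 0.2800
|67.93 - 67.674| = 0.2560
|41.13 - 41.348| = 0.2180
|76.19 - 76.052| = 0.1380
hysteresis = max(diffs) = 1.1380

1.1380


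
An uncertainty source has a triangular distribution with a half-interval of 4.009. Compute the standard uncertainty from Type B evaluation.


u_B = half_width / sqrt(6)
u_B = 4.009 / 2.4494897
u_B = 1.6367

1.6367


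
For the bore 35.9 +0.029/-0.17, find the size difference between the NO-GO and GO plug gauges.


GO = nominal - lower_tol (smallest hole = maximum material condition)
GO = 35.9 - 0.17 = 35.73
NO-GO = nominal + upper_tol (largest hole = least material condition)
NO-GO = 35.9 + 0.029 = 35.929
spread = NO-GO - GO = 35.929 - 35.73 = 0.1990

0.1990


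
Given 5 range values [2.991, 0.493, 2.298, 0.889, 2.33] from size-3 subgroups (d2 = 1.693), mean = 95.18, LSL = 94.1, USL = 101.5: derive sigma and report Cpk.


R_bar = (2.991 + 0.493 + 2.298 + 0.889 + 2.33) / 5 = 1.8002
sigma = R_bar / d2 = 1.8002 / 1.693 = 1.0633196
Cp = (USL - LSL)/(6*sigma) = (101.5 - 94.1)/(6*1.0633196) = 1.1599
Cpu = (101.5 - 95.18)/(3*1.0633196) = 1.9812
Cpl = (95.18 - 94.1)/(3*1.0633196) = 0.3386
Cpk = min(Cpu, Cpl) = 0.3386

0.3386


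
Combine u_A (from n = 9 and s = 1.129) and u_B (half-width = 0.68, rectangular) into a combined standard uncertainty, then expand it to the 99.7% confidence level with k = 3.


u_A = s / sqrt(n) = 1.129 / sqrt(9) = 0.37633333
u_B = half_width / sqrt(3) = 0.68 / sqrt(3) = 0.39259818
uc = sqrt(u_A^2 + u_B^2) = sqrt(0.37633333^2 + 0.39259818^2) = 0.54383831
U = k * uc = 3 * 0.54383831
U = 1.6315

1.6315


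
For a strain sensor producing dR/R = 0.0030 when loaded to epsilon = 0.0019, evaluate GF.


GF = (dR/R) / epsilon
= 0.0030 / 0.0019
= 1.5789

1.5789


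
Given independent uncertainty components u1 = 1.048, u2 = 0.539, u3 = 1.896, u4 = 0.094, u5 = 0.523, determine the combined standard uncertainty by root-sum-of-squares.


uc = sqrt(1.048^2 + 0.539^2 + 1.896^2 + 0.094^2 + 0.523^2)
uc = sqrt(5.266006)
uc = 2.2948

2.2948


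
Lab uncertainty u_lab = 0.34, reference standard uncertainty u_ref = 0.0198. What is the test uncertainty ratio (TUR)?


TUR = u_lab / u_ref
= 0.34 / 0.0198
= 17.1717

17.1717


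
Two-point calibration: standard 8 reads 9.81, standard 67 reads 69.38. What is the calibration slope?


slope = (y2 - y1) / (x2 - x1)
= (69.38 - 9.81) / (67 - 8)
= 59.5700 / 59
= 1.0097

1.0097


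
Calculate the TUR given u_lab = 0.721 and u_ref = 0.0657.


TUR = u_lab / u_ref
= 0.721 / 0.0657
= 10.9741

10.9741


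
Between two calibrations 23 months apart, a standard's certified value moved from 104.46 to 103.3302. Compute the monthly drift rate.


rate = (v2 - v1) / months
= (103.3302 - 104.46) / 23
= -1.1298 / 23
= -0.0491

-0.0491


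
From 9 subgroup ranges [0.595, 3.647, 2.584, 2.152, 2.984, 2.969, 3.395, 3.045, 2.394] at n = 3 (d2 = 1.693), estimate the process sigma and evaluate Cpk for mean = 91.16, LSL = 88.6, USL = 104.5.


R_bar = (0.595 + 3.647 + 2.584 + 2.152 + 2.984 + 2.969 + 3.395 + 3.045 + 2.394) / 9 = 2.6405556
sigma = R_bar / d2 = 2.6405556 / 1.693 = 1.5596903
Cp = (USL - LSL)/(6*sigma) = (104.5 - 88.6)/(6*1.5596903) = 1.6991
Cpu = (104.5 - 91.16)/(3*1.5596903) = 2.8510
Cpl = (91.16 - 88.6)/(3*1.5596903) = 0.5471
Cpk = min(Cpu, Cpl) = 0.5471

0.5471


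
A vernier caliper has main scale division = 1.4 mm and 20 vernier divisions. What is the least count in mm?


LC = MSD / n_div
= 1.4 / 20
= 0.0700

0.0700


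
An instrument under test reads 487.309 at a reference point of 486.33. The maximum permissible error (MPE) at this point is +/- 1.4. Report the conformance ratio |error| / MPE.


e = indication - reference = 487.309 - 486.33 = 0.9790
|e| = 0.9790
ratio = |e| / MPE = 0.9790 / 1.4
ratio = 0.6993

0.6993


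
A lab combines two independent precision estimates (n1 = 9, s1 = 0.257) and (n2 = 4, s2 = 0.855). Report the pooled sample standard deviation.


s_p = sqrt(((n1-1)*s1^2 + (n2-1)*s2^2) / (n1+n2-2))
numerator = (9-1)*0.257^2 + (4-1)*0.855^2 = 0.528392 + 2.193075 = 2.721467
denominator = 9 + 4 - 2 = 11
s_p^2 = 2.721467 / 11 = 0.24740609
s_p = sqrt(0.24740609) = 0.4974

0.4974


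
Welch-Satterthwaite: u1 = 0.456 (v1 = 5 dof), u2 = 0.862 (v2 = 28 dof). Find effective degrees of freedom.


uc = sqrt(u1^2 + u2^2) = sqrt(0.456^2 + 0.862^2) = 0.97518203
v_eff = uc^4 / (u1^4/v1 + u2^4/v2)
= 0.97518203^4 / (0.456^4/5 + 0.862^4/28)
= 0.90436294 / 0.028365847
v_eff = 31.8821

31.8821


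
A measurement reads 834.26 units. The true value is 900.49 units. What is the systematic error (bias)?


Systematic error = measured - true
= 834.26 - 900.49
= -66.2300

-66.2300


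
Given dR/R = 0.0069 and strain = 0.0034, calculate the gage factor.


GF = (dR/R) / epsilon
= 0.0069 / 0.0034
= 2.0294

2.0294


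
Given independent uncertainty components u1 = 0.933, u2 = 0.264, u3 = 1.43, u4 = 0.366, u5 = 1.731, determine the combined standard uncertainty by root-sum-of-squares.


uc = sqrt(0.933^2 + 0.264^2 + 1.43^2 + 0.366^2 + 1.731^2)
uc = sqrt(6.115402)
uc = 2.4729

2.4729


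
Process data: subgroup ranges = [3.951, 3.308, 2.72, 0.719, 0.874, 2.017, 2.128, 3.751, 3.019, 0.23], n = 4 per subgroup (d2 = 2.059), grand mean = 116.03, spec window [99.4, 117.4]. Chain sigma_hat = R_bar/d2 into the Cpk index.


R_bar = (3.951 + 3.308 + 2.72 + 0.719 + 0.874 + 2.017 + 2.128 + 3.751 + 3.019 + 0.23) / 10 = 2.2717
sigma = R_bar / d2 = 2.2717 / 2.059 = 1.1033026
Cp = (USL - LSL)/(6*sigma) = (117.4 - 99.4)/(6*1.1033026) = 2.7191
Cpu = (117.4 - 116.03)/(3*1.1033026) = 0.4139
Cpl = (116.03 - 99.4)/(3*1.1033026) = 5.0243
Cpk = min(Cpu, Cpl) = 0.4139

0.4139


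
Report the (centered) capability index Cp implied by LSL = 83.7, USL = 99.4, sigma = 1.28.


Cp = (USL - LSL) / (6 * sigma)
= (99.4 - 83.7) / (6 * 1.28)
= 15.7000 / 7.6800
= 2.0443

2.0443


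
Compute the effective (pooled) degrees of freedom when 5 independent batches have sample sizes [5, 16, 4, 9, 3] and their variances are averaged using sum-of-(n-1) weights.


nu = sum_i (n_i - 1)
nu = ((5 - 1) + (16 - 1) + (4 - 1) + (9 - 1) + (3 - 1))
nu = 4 + 15 + 3 + 8 + 2
nu = 32

32


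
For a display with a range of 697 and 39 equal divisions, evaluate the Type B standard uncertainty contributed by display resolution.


resolution = range / divisions
resolution = 697 / 39 = 17.871795
u_res = resolution / (2*sqrt(3))
u_res = 17.871795 / 3.4641016
u_res = 5.1591

5.1591


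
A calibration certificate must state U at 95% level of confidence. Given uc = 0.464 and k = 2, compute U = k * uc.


U = k * uc
U = 2 * 0.464
U = 0.9280

0.9280


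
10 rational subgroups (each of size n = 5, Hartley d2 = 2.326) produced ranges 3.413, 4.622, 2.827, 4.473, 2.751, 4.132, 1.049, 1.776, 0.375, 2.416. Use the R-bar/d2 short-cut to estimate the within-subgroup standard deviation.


R_bar = (3.413 + 4.622 + 2.827 + 4.473 + 2.751 + 4.132 + 1.049 + 1.776 + 0.375 + 2.416) / 10
R_bar = 27.834 / 10 = 2.7834
sigma_hat = R_bar / d2 = 2.7834 / 2.326 = 1.1966

1.1966


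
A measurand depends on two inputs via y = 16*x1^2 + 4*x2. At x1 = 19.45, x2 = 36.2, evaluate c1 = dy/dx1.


y = 16*x1^2 + 4*x2
dy/dx1 = 2*16*x1
Evaluate at x1 = 19.45: c1 = 32 * 19.45
c1 = 622.4000

622.4000


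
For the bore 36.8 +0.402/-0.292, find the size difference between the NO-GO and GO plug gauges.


GO = nominal - lower_tol (smallest hole = maximum material condition)
GO = 36.8 - 0.292 = 36.508
NO-GO = nominal + upper_tol (largest hole = least material condition)
NO-GO = 36.8 + 0.402 = 37.202
spread = NO-GO - GO = 37.202 - 36.508 = 0.6940

0.6940


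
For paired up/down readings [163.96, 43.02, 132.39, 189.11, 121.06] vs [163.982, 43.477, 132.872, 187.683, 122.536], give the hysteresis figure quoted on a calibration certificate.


|163.96 - 163.982| = 0.0220
|43.02 - 43.477| = 0.4570
|132.39 - 132.872| = 0.4820
|189.11 - 187.683| = 1.4270
|121.06 - 122.536| = 1.4760
hysteresis = max(diffs) = 1.4760

1.4760


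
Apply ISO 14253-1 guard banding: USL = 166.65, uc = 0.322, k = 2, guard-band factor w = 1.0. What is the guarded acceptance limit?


U = k * uc = 2 * 0.322 = 0.644
guard band g = w * U = 1.0 * 0.644 = 0.644
AL = USL - g = 166.65 - 0.644
AL = 166.0060

166.0060


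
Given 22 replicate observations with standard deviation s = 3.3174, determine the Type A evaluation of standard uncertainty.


u_A = s / sqrt(n)
u_A = 3.3174 / sqrt(22)
u_A = 3.3174 / 4.6904158
u_A = 0.7073

0.7073


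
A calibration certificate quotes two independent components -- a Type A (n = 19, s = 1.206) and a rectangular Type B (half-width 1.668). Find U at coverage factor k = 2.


u_A = s / sqrt(n) = 1.206 / sqrt(19) = 0.27667538
u_B = half_width / sqrt(3) = 1.668 / sqrt(3) = 0.96302025
uc = sqrt(u_A^2 + u_B^2) = sqrt(0.27667538^2 + 0.96302025^2) = 1.0019767
U = k * uc = 2 * 1.0019767
U = 2.0040

2.0040


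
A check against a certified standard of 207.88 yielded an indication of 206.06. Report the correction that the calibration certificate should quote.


Correction = standard - reading
= 207.88 - 206.06
= 1.8200

1.8200


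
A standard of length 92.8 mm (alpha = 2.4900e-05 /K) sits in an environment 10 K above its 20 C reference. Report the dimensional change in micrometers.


dL = L * alpha * dT
= 92.8 * 2.4900e-05 * 10
= 0.0231072 mm
dL_um = 0.0231072 * 1000 = 23.1072 um

23.1072


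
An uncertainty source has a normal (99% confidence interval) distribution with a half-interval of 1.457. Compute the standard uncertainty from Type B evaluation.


u_B = half_width / 2.576
u_B = 1.457 / 2.576
u_B = 0.5656

0.5656


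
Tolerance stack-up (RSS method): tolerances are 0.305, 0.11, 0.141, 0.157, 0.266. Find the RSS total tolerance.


RSS = sqrt(0.305^2 + 0.11^2 + 0.141^2 + 0.157^2 + 0.266^2)
= sqrt(0.220411)
= 0.4695

0.4695


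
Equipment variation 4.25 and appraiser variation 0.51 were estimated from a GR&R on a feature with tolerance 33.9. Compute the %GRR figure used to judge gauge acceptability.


GRR = sqrt(EV^2 + AV^2) = sqrt(4.25^2 + 0.51^2) = 4.2804906
%GRR = GRR / tol * 100 = 4.2804906 / 33.9 * 100
%GRR = 12.6268

12.6268


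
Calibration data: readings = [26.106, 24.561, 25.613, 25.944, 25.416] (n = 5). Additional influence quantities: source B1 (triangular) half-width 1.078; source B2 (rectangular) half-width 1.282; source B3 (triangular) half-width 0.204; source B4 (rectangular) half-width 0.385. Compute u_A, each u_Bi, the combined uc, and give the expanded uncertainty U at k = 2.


mean = (26.106 + 24.561 + 25.613 + 25.944 + 25.416) / 5 = 25.528
s = sqrt(sum((x - mean)^2)/(n-1)) = 0.60456555
u_A = s / sqrt(n) = 0.60456555 / sqrt(5) = 0.27036993
u_B1 = 1.078 / sqrt(6) = 0.44009166
u_B2 = 1.282 / sqrt(3) = 0.74016305
u_B3 = 0.204 / sqrt(6) = 0.083282651
u_B4 = 0.385 / sqrt(3) = 0.22227985
uc = sqrt(0.27036993^2 + 0.44009166^2 + 0.74016305^2 + 0.083282651^2 + 0.22227985^2) = 0.93325572
U = k * uc = 2 * 0.93325572
U = 1.8665

1.8665


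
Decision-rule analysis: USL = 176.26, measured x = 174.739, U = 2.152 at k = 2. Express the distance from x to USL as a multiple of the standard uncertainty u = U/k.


u = U / k = 2.152 / 2 = 1.076
margin = |USL - x| = |176.26 - 174.739| = 1.521
z = margin / u = 1.521 / 1.076
z = 1.4136

1.4136


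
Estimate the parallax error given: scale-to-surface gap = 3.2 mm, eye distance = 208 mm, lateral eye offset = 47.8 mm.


error = h * offset / d
= 3.2 * 47.8 / 208
= 0.7354

0.7354


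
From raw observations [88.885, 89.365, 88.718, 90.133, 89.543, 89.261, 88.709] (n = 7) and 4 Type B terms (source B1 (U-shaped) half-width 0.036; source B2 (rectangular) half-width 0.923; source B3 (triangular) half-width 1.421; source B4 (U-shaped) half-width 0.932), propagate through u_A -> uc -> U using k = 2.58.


mean = (88.885 + 89.365 + 88.718 + 90.133 + 89.543 + 89.261 + 88.709) / 7 = 89.23057143
s = sqrt(sum((x - mean)^2)/(n-1)) = 0.51399931
u_A = s / sqrt(n) = 0.51399931 / sqrt(7) = 0.19427348
u_B1 = 0.036 / sqrt(2) = 0.025455844
u_B2 = 0.923 / sqrt(3) = 0.5328943
u_B3 = 1.421 / sqrt(6) = 0.58012082
u_B4 = 0.932 / sqrt(2) = 0.65902352
uc = sqrt(0.19427348^2 + 0.025455844^2 + 0.5328943^2 + 0.58012082^2 + 0.65902352^2) = 1.045571
U = k * uc = 2.58 * 1.045571
U = 2.6976

2.6976


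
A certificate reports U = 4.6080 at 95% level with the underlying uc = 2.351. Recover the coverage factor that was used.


k = U / uc
k = 4.6080 / 2.351
k = 1.96

1.96


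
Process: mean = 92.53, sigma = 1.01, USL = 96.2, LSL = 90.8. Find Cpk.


Cpu = (USL - mean) / (3*sigma) = (96.2 - 92.53) / (3*1.01) = 1.2112
Cpl = (mean - LSL) / (3*sigma) = (92.53 - 90.8) / (3*1.01) = 0.5710
Cpk = min(Cpu, Cpl) = 0.5710

0.5710
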